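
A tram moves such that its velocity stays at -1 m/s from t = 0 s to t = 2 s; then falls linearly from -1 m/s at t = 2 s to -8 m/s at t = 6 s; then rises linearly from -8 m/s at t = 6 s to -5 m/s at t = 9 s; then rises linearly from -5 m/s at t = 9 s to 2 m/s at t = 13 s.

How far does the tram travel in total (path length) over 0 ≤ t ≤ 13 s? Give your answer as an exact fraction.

Distance (not displacement) is the total path length: add the absolute areas under v-t.
0–2 s: |-1| × 2 = 2 m
2–6 s: |½(-1 + -8)(4)| = 18 m
6–9 s: |½(-8 + -5)(3)| = 19.5 m
9–13 s: v = 0 at t = 83/7 s; triangle areas 50/7 + 8/7 = 58/7 m
Total distance = 669/14 m

669/14 m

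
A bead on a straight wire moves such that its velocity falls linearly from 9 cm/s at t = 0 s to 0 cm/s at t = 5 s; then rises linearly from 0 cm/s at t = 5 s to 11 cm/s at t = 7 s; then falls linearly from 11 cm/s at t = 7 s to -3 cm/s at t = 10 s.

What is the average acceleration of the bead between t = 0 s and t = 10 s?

Average acceleration = Δv/Δt = (-3 − 9)/(10 − 0) = -1.2 cm/s².

-1.2 cm/s²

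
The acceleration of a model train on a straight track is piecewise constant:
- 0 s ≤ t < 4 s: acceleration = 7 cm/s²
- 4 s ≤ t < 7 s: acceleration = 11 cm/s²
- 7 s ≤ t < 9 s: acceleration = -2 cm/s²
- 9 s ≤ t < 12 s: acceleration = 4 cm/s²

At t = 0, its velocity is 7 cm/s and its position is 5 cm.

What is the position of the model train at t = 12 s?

585.5 cm

On each constant-a segment, Δv = aΔt and Δx = v₀Δt + ½aΔt²; chain segment to segment.
0–4 s: v starts 7 cm/s; Δx = 7·4 + ½·7·4² = 84 cm; v ends 35 cm/s.
4–7 s: v starts 35 cm/s; Δx = 35·3 + ½·11·3² = 154.5 cm; v ends 68 cm/s.
7–9 s: v starts 68 cm/s; Δx = 68·2 + ½·-2·2² = 132 cm; v ends 64 cm/s.
9–12 s: v starts 64 cm/s; Δx = 64·3 + ½·4·3² = 210 cm; v ends 76 cm/s.
x(12) = 5 + Σ Δx = 585.5 cm.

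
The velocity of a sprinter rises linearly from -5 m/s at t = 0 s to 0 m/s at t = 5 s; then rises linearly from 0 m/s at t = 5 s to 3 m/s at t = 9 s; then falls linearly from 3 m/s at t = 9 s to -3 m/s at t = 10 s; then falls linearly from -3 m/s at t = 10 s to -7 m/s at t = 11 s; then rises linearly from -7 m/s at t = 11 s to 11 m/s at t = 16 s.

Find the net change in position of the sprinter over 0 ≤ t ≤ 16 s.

-1.5 m

Net displacement equals the area under the velocity-time graph (areas below the axis count negative).
0–5 s: ½(-5 + 0)(5) = -12.5 m
5–9 s: ½(0 + 3)(4) = 6 m
9–10 s: ½(3 + -3)(1) = 0 m
10–11 s: ½(-3 + -7)(1) = -5 m
11–16 s: ½(-7 + 11)(5) = 10 m
Net displacement = -1.5 m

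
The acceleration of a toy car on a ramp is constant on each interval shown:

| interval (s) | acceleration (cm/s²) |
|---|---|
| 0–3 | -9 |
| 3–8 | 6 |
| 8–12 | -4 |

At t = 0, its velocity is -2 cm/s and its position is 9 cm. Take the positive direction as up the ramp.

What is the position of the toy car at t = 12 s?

On each constant-a segment, Δv = aΔt and Δx = v₀Δt + ½aΔt²; chain segment to segment.
0–3 s: v starts -2 cm/s; Δx = -2·3 + ½·-9·3² = -46.5 cm; v ends -29 cm/s.
3–8 s: v starts -29 cm/s; Δx = -29·5 + ½·6·5² = -70 cm; v ends 1 cm/s.
8–12 s: v starts 1 cm/s; Δx = 1·4 + ½·-4·4² = -28 cm; v ends -15 cm/s.
x(12) = 9 + Σ Δx = -135.5 cm.

-135.5 cm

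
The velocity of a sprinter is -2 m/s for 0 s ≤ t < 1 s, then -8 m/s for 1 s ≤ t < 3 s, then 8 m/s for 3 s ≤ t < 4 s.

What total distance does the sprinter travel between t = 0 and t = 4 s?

26 m

Distance (not displacement) is the total path length: add the absolute areas under v-t.
0–1 s: |-2| × 1 = 2 m
1–3 s: |-8| × 2 = 16 m
3–4 s: |8| × 1 = 8 m
Total distance = 26 m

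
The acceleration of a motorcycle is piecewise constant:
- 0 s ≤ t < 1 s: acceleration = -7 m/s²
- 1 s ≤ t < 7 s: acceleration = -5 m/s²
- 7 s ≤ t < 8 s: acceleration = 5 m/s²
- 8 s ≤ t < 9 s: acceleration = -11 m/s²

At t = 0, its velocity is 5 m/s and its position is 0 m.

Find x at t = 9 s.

-162.5 m

On each constant-a segment, Δv = aΔt and Δx = v₀Δt + ½aΔt²; chain segment to segment.
0–1 s: v starts 5 m/s; Δx = 5·1 + ½·-7·1² = 1.5 m; v ends -2 m/s.
1–7 s: v starts -2 m/s; Δx = -2·6 + ½·-5·6² = -102 m; v ends -32 m/s.
7–8 s: v starts -32 m/s; Δx = -32·1 + ½·5·1² = -29.5 m; v ends -27 m/s.
8–9 s: v starts -27 m/s; Δx = -27·1 + ½·-11·1² = -32.5 m; v ends -38 m/s.
x(9) = 0 + Σ Δx = -162.5 m.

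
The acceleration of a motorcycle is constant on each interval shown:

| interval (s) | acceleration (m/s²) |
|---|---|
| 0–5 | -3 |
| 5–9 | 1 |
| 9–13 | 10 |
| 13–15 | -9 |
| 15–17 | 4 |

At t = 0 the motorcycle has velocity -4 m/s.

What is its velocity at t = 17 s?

15 m/s

Δv equals the area under the a-t graph; then v = v₀ + Δv.
0–5 s: -3 × 5 = -15 m/s
5–9 s: 1 × 4 = 4 m/s
9–13 s: 10 × 4 = 40 m/s
13–15 s: -9 × 2 = -18 m/s
15–17 s: 4 × 2 = 8 m/s
Δv = 19 m/s, so v(17) = -4 + (19) = 15 m/s.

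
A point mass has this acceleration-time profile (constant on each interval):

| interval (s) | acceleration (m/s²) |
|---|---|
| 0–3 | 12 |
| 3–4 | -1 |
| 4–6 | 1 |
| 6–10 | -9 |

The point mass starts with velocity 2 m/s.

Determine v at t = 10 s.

3 m/s

Δv equals the area under the a-t graph; then v = v₀ + Δv.
0–3 s: 12 × 3 = 36 m/s
3–4 s: -1 × 1 = -1 m/s
4–6 s: 1 × 2 = 2 m/s
6–10 s: -9 × 4 = -36 m/s
Δv = 1 m/s, so v(10) = 2 + (1) = 3 m/s.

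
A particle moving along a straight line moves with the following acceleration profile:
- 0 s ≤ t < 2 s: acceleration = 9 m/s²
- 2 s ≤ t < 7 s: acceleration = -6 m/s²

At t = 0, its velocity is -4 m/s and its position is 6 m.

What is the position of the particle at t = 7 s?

11 m

On each constant-a segment, Δv = aΔt and Δx = v₀Δt + ½aΔt²; chain segment to segment.
0–2 s: v starts -4 m/s; Δx = -4·2 + ½·9·2² = 10 m; v ends 14 m/s.
2–7 s: v starts 14 m/s; Δx = 14·5 + ½·-6·5² = -5 m; v ends -16 m/s.
x(7) = 6 + Σ Δx = 11 m.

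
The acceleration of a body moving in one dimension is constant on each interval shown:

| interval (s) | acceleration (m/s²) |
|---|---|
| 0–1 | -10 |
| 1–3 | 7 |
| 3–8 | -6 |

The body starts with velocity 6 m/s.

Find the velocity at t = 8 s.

-20 m/s

Δv equals the area under the a-t graph; then v = v₀ + Δv.
0–1 s: -10 × 1 = -10 m/s
1–3 s: 7 × 2 = 14 m/s
3–8 s: -6 × 5 = -30 m/s
Δv = -26 m/s, so v(8) = 6 + (-26) = -20 m/s.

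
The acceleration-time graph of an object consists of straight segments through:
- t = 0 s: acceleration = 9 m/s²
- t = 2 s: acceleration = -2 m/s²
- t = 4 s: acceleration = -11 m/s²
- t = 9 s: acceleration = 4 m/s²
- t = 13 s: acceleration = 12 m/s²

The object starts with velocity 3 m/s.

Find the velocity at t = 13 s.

11.5 m/s

Δv equals the area under the a-t graph; then v = v₀ + Δv.
0–2 s: ½(9 + -2)(2) = 7 m/s
2–4 s: ½(-2 + -11)(2) = -13 m/s
4–9 s: ½(-11 + 4)(5) = -17.5 m/s
9–13 s: ½(4 + 12)(4) = 32 m/s
Δv = 8.5 m/s, so v(13) = 3 + (8.5) = 11.5 m/s.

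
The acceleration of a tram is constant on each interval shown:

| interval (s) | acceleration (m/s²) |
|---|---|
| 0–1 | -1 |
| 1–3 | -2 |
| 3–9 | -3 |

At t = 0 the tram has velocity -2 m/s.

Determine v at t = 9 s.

-25 m/s

Δv equals the area under the a-t graph; then v = v₀ + Δv.
0–1 s: -1 × 1 = -1 m/s
1–3 s: -2 × 2 = -4 m/s
3–9 s: -3 × 6 = -18 m/s
Δv = -23 m/s, so v(9) = -2 + (-23) = -25 m/s.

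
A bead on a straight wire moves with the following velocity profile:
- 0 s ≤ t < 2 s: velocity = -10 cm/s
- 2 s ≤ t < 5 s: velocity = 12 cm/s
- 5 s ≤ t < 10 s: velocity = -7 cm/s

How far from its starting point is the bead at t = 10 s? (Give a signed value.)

-19 cm

Net displacement equals the area under the velocity-time graph (areas below the axis count negative).
0–2 s: -10 × 2 = -20 cm
2–5 s: 12 × 3 = 36 cm
5–10 s: -7 × 5 = -35 cm
Net displacement = -19 cm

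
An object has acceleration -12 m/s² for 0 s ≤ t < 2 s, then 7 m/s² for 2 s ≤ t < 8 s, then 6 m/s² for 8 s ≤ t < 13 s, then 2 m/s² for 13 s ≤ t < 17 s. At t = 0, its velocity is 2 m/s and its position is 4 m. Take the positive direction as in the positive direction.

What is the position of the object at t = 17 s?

On each constant-a segment, Δv = aΔt and Δx = v₀Δt + ½aΔt²; chain segment to segment.
0–2 s: v starts 2 m/s; Δx = 2·2 + ½·-12·2² = -20 m; v ends -22 m/s.
2–8 s: v starts -22 m/s; Δx = -22·6 + ½·7·6² = -6 m; v ends 20 m/s.
8–13 s: v starts 20 m/s; Δx = 20·5 + ½·6·5² = 175 m; v ends 50 m/s.
13–17 s: v starts 50 m/s; Δx = 50·4 + ½·2·4² = 216 m; v ends 58 m/s.
x(17) = 4 + Σ Δx = 369 m.

369 m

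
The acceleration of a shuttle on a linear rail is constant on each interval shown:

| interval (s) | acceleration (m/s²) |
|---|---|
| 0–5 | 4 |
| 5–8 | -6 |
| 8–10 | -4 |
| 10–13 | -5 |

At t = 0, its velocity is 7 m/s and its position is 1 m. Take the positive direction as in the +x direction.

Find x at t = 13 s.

On each constant-a segment, Δv = aΔt and Δx = v₀Δt + ½aΔt²; chain segment to segment.
0–5 s: v starts 7 m/s; Δx = 7·5 + ½·4·5² = 85 m; v ends 27 m/s.
5–8 s: v starts 27 m/s; Δx = 27·3 + ½·-6·3² = 54 m; v ends 9 m/s.
8–10 s: v starts 9 m/s; Δx = 9·2 + ½·-4·2² = 10 m; v ends 1 m/s.
10–13 s: v starts 1 m/s; Δx = 1·3 + ½·-5·3² = -19.5 m; v ends -14 m/s.
x(13) = 1 + Σ Δx = 130.5 m.

130.5 m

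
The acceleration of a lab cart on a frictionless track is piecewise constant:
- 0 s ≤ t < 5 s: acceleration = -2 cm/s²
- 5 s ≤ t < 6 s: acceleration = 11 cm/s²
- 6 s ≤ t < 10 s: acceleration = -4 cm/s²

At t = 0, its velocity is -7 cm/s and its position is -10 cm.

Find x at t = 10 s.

On each constant-a segment, Δv = aΔt and Δx = v₀Δt + ½aΔt²; chain segment to segment.
0–5 s: v starts -7 cm/s; Δx = -7·5 + ½·-2·5² = -60 cm; v ends -17 cm/s.
5–6 s: v starts -17 cm/s; Δx = -17·1 + ½·11·1² = -11.5 cm; v ends -6 cm/s.
6–10 s: v starts -6 cm/s; Δx = -6·4 + ½·-4·4² = -56 cm; v ends -22 cm/s.
x(10) = -10 + Σ Δx = -137.5 cm.

-137.5 cm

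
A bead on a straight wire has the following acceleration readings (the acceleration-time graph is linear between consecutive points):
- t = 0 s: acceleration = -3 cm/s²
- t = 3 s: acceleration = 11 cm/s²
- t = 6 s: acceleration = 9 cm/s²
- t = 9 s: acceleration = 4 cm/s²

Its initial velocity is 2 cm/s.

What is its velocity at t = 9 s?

63.5 cm/s

Δv equals the area under the a-t graph; then v = v₀ + Δv.
0–3 s: ½(-3 + 11)(3) = 12 cm/s
3–6 s: ½(11 + 9)(3) = 30 cm/s
6–9 s: ½(9 + 4)(3) = 19.5 cm/s
Δv = 61.5 cm/s, so v(9) = 2 + (61.5) = 63.5 cm/s.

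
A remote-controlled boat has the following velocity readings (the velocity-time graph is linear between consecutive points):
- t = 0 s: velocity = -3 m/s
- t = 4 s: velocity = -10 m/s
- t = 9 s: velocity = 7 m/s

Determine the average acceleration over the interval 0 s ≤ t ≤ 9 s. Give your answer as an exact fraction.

10/9 m/s²

Average acceleration = Δv/Δt = (7 − -3)/(9 − 0) = 10/9 m/s².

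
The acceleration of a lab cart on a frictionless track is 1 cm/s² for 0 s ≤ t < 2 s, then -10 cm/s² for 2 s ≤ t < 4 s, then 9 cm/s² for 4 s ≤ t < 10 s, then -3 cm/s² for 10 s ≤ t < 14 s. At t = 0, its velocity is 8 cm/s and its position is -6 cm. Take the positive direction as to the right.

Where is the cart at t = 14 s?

On each constant-a segment, Δv = aΔt and Δx = v₀Δt + ½aΔt²; chain segment to segment.
0–2 s: v starts 8 cm/s; Δx = 8·2 + ½·1·2² = 18 cm; v ends 10 cm/s.
2–4 s: v starts 10 cm/s; Δx = 10·2 + ½·-10·2² = 0 cm; v ends -10 cm/s.
4–10 s: v starts -10 cm/s; Δx = -10·6 + ½·9·6² = 102 cm; v ends 44 cm/s.
10–14 s: v starts 44 cm/s; Δx = 44·4 + ½·-3·4² = 152 cm; v ends 32 cm/s.
x(14) = -6 + Σ Δx = 266 cm.

266 cm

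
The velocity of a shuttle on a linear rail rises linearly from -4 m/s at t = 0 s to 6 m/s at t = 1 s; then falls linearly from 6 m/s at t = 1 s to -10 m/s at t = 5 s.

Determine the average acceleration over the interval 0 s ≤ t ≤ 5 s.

Average acceleration = Δv/Δt = (-10 − -4)/(5 − 0) = -1.2 m/s².

-1.2 m/s²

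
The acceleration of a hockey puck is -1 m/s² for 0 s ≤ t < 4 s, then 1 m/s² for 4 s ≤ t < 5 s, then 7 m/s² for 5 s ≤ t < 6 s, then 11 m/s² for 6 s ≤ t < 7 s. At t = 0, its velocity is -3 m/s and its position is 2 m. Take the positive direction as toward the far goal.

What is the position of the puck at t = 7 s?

On each constant-a segment, Δv = aΔt and Δx = v₀Δt + ½aΔt²; chain segment to segment.
0–4 s: v starts -3 m/s; Δx = -3·4 + ½·-1·4² = -20 m; v ends -7 m/s.
4–5 s: v starts -7 m/s; Δx = -7·1 + ½·1·1² = -6.5 m; v ends -6 m/s.
5–6 s: v starts -6 m/s; Δx = -6·1 + ½·7·1² = -2.5 m; v ends 1 m/s.
6–7 s: v starts 1 m/s; Δx = 1·1 + ½·11·1² = 6.5 m; v ends 12 m/s.
x(7) = 2 + Σ Δx = -20.5 m.

-20.5 m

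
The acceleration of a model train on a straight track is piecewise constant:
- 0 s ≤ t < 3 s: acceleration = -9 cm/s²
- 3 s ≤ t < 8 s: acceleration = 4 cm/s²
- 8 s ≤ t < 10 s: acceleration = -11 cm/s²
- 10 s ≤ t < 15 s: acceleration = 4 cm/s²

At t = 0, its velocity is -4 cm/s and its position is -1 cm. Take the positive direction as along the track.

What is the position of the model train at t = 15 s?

-317.5 cm

On each constant-a segment, Δv = aΔt and Δx = v₀Δt + ½aΔt²; chain segment to segment.
0–3 s: v starts -4 cm/s; Δx = -4·3 + ½·-9·3² = -52.5 cm; v ends -31 cm/s.
3–8 s: v starts -31 cm/s; Δx = -31·5 + ½·4·5² = -105 cm; v ends -11 cm/s.
8–10 s: v starts -11 cm/s; Δx = -11·2 + ½·-11·2² = -44 cm; v ends -33 cm/s.
10–15 s: v starts -33 cm/s; Δx = -33·5 + ½·4·5² = -115 cm; v ends -13 cm/s.
x(15) = -1 + Σ Δx = -317.5 cm.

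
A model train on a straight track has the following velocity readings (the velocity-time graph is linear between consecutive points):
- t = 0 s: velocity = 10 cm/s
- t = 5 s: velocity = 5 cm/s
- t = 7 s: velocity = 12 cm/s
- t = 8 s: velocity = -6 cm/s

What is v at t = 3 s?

On 0–5 s the graph is linear from 10 to 5 cm/s: v(3) = 10 + (5 − 10)·(3 − 0)/(5 − 0) = 7 cm/s.

7 cm/s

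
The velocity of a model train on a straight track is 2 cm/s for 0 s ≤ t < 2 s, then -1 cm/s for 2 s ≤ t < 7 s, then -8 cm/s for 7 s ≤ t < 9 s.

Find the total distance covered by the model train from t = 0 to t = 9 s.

Total distance travelled is ∫|v| dt — sum the magnitudes of each area piece.
0–2 s: |2| × 2 = 4 cm
2–7 s: |-1| × 5 = 5 cm
7–9 s: |-8| × 2 = 16 cm
Total distance = 25 cm

25 cm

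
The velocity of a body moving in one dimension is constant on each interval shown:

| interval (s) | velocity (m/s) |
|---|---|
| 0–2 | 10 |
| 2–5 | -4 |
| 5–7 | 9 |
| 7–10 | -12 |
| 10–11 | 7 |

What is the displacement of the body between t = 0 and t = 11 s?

Net displacement equals the area under the velocity-time graph (areas below the axis count negative).
0–2 s: 10 × 2 = 20 m
2–5 s: -4 × 3 = -12 m
5–7 s: 9 × 2 = 18 m
7–10 s: -12 × 3 = -36 m
10–11 s: 7 × 1 = 7 m
Net displacement = -3 m

-3 m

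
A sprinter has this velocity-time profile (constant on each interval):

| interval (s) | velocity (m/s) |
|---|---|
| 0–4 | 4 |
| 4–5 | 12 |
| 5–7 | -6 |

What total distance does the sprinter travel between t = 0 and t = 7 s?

40 m

Total distance travelled is ∫|v| dt — sum the magnitudes of each area piece.
0–4 s: |4| × 4 = 16 m
4–5 s: |12| × 1 = 12 m
5–7 s: |-6| × 2 = 12 m
Total distance = 40 m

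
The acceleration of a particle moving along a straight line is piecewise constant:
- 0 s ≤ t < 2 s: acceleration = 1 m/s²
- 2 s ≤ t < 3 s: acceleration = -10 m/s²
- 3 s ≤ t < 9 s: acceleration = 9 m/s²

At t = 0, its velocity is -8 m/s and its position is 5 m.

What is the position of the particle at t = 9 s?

On each constant-a segment, Δv = aΔt and Δx = v₀Δt + ½aΔt²; chain segment to segment.
0–2 s: v starts -8 m/s; Δx = -8·2 + ½·1·2² = -14 m; v ends -6 m/s.
2–3 s: v starts -6 m/s; Δx = -6·1 + ½·-10·1² = -11 m; v ends -16 m/s.
3–9 s: v starts -16 m/s; Δx = -16·6 + ½·9·6² = 66 m; v ends 38 m/s.
x(9) = 5 + Σ Δx = 46 m.

46 m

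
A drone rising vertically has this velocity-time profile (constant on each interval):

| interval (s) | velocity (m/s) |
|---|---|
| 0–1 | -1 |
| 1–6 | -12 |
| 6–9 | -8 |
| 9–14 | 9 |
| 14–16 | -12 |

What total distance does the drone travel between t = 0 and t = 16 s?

154 m

Total distance travelled is ∫|v| dt — sum the magnitudes of each area piece.
0–1 s: |-1| × 1 = 1 m
1–6 s: |-12| × 5 = 60 m
6–9 s: |-8| × 3 = 24 m
9–14 s: |9| × 5 = 45 m
14–16 s: |-12| × 2 = 24 m
Total distance = 154 m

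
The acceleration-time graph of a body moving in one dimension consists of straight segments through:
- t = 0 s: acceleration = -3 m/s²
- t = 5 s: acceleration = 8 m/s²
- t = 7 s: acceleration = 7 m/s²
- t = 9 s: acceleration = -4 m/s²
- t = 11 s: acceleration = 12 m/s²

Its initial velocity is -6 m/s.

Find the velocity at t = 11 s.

Δv equals the area under the a-t graph; then v = v₀ + Δv.
0–5 s: ½(-3 + 8)(5) = 12.5 m/s
5–7 s: ½(8 + 7)(2) = 15 m/s
7–9 s: ½(7 + -4)(2) = 3 m/s
9–11 s: ½(-4 + 12)(2) = 8 m/s
Δv = 38.5 m/s, so v(11) = -6 + (38.5) = 32.5 m/s.

32.5 m/s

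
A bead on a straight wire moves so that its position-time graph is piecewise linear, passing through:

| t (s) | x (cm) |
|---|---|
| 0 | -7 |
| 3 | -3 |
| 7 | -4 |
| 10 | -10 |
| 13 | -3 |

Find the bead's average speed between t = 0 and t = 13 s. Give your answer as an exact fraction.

18/13 cm/s

Average speed = (total path length)/(elapsed time); on a piecewise-linear x-t graph the path length is Σ|Δx|.
0–3 s: |Δx| = |-3 − -7| = 4 cm
3–7 s: |Δx| = |-4 − -3| = 1 cm
7–10 s: |Δx| = |-10 − -4| = 6 cm
10–13 s: |Δx| = |-3 − -10| = 7 cm
Total path = 18 cm; average speed = 18/13 = 18/13 cm/s.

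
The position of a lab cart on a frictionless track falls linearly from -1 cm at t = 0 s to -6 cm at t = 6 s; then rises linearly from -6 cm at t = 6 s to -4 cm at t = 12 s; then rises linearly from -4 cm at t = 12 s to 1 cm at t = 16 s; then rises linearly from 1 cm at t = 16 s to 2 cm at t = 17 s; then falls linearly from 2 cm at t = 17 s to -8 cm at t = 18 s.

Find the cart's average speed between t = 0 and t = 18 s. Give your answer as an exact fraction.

23/18 cm/s

Average speed = (total path length)/(elapsed time); on a piecewise-linear x-t graph the path length is Σ|Δx|.
0–6 s: |Δx| = |-6 − -1| = 5 cm
6–12 s: |Δx| = |-4 − -6| = 2 cm
12–16 s: |Δx| = |1 − -4| = 5 cm
16–17 s: |Δx| = |2 − 1| = 1 cm
17–18 s: |Δx| = |-8 − 2| = 10 cm
Total path = 23 cm; average speed = 23/18 = 23/18 cm/s.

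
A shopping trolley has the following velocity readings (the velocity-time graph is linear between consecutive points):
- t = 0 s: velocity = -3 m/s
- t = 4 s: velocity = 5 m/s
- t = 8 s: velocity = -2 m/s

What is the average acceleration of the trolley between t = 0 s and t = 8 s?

0.125 m/s²

Average acceleration = Δv/Δt = (-2 − -3)/(8 − 0) = 0.125 m/s².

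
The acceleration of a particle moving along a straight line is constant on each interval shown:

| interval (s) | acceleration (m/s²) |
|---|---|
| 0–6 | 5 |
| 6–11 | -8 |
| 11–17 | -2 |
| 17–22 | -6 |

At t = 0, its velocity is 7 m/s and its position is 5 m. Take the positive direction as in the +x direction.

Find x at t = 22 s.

On each constant-a segment, Δv = aΔt and Δx = v₀Δt + ½aΔt²; chain segment to segment.
0–6 s: v starts 7 m/s; Δx = 7·6 + ½·5·6² = 132 m; v ends 37 m/s.
6–11 s: v starts 37 m/s; Δx = 37·5 + ½·-8·5² = 85 m; v ends -3 m/s.
11–17 s: v starts -3 m/s; Δx = -3·6 + ½·-2·6² = -54 m; v ends -15 m/s.
17–22 s: v starts -15 m/s; Δx = -15·5 + ½·-6·5² = -150 m; v ends -45 m/s.
x(22) = 5 + Σ Δx = 18 m.

18 m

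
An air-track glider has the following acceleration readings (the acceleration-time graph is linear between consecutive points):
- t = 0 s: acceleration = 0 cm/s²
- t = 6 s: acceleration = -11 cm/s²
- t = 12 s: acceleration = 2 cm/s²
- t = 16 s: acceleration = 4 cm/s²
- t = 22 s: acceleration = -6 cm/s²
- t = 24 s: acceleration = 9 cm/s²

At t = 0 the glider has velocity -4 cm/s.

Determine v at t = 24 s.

-55 cm/s

Δv equals the area under the a-t graph; then v = v₀ + Δv.
0–6 s: ½(0 + -11)(6) = -33 cm/s
6–12 s: ½(-11 + 2)(6) = -27 cm/s
12–16 s: ½(2 + 4)(4) = 12 cm/s
16–22 s: ½(4 + -6)(6) = -6 cm/s
22–24 s: ½(-6 + 9)(2) = 3 cm/s
Δv = -51 cm/s, so v(24) = -4 + (-51) = -55 cm/s.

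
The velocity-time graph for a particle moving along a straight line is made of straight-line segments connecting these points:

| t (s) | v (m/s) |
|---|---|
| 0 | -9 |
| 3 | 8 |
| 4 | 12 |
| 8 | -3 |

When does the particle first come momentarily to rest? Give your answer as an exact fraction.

t = 27/17 s

v changes sign on 0–3 s (from -9 to 8); the graph is linear there, so v = 0 at t = 0 + (9)·(3 − 0)/(8 − -9) = 27/17 s.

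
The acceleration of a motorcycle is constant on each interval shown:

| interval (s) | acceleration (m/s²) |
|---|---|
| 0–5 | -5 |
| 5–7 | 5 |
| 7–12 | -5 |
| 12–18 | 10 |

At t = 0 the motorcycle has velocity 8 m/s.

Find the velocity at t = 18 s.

Δv equals the area under the a-t graph; then v = v₀ + Δv.
0–5 s: -5 × 5 = -25 m/s
5–7 s: 5 × 2 = 10 m/s
7–12 s: -5 × 5 = -25 m/s
12–18 s: 10 × 6 = 60 m/s
Δv = 20 m/s, so v(18) = 8 + (20) = 28 m/s.

28 m/s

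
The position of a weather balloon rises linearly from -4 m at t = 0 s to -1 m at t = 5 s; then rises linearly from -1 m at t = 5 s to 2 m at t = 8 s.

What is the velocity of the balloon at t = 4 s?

Velocity is the slope of the x-t graph on 0–5 s: (-1 − -4)/(5 − 0) = 0.6 m/s.

0.6 m/s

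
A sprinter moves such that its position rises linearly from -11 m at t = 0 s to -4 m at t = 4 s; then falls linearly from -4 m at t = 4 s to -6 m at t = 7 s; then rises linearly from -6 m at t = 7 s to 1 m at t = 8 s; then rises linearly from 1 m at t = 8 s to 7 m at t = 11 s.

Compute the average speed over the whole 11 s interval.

2 m/s

Average speed = (total path length)/(elapsed time); on a piecewise-linear x-t graph the path length is Σ|Δx|.
0–4 s: |Δx| = |-4 − -11| = 7 m
4–7 s: |Δx| = |-6 − -4| = 2 m
7–8 s: |Δx| = |1 − -6| = 7 m
8–11 s: |Δx| = |7 − 1| = 6 m
Total path = 22 m; average speed = 22/11 = 2 m/s.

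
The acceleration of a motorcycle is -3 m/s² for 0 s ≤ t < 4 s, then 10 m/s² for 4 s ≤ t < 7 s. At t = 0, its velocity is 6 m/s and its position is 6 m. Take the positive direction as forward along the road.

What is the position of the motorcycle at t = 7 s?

On each constant-a segment, Δv = aΔt and Δx = v₀Δt + ½aΔt²; chain segment to segment.
0–4 s: v starts 6 m/s; Δx = 6·4 + ½·-3·4² = 0 m; v ends -6 m/s.
4–7 s: v starts -6 m/s; Δx = -6·3 + ½·10·3² = 27 m; v ends 24 m/s.
x(7) = 6 + Σ Δx = 33 m.

33 m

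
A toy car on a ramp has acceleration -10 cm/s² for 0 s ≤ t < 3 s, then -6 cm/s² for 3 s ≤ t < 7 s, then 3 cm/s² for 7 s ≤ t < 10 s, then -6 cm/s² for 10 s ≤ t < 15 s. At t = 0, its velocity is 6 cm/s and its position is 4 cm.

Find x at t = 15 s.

-567.5 cm

On each constant-a segment, Δv = aΔt and Δx = v₀Δt + ½aΔt²; chain segment to segment.
0–3 s: v starts 6 cm/s; Δx = 6·3 + ½·-10·3² = -27 cm; v ends -24 cm/s.
3–7 s: v starts -24 cm/s; Δx = -24·4 + ½·-6·4² = -144 cm; v ends -48 cm/s.
7–10 s: v starts -48 cm/s; Δx = -48·3 + ½·3·3² = -130.5 cm; v ends -39 cm/s.
10–15 s: v starts -39 cm/s; Δx = -39·5 + ½·-6·5² = -270 cm; v ends -69 cm/s.
x(15) = 4 + Σ Δx = -567.5 cm.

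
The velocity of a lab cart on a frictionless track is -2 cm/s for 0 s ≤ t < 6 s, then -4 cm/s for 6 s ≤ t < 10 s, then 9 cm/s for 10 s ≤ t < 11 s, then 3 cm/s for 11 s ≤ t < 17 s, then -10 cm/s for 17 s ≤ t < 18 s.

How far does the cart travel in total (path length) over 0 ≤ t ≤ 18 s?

Total distance travelled is ∫|v| dt — sum the magnitudes of each area piece.
0–6 s: |-2| × 6 = 12 cm
6–10 s: |-4| × 4 = 16 cm
10–11 s: |9| × 1 = 9 cm
11–17 s: |3| × 6 = 18 cm
17–18 s: |-10| × 1 = 10 cm
Total distance = 65 cm

65 cm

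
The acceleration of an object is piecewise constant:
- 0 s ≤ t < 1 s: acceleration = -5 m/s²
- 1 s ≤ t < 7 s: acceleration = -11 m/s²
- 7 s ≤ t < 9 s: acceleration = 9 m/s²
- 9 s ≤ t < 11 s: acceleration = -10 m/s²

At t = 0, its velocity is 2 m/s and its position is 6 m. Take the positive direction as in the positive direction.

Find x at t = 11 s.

On each constant-a segment, Δv = aΔt and Δx = v₀Δt + ½aΔt²; chain segment to segment.
0–1 s: v starts 2 m/s; Δx = 2·1 + ½·-5·1² = -0.5 m; v ends -3 m/s.
1–7 s: v starts -3 m/s; Δx = -3·6 + ½·-11·6² = -216 m; v ends -69 m/s.
7–9 s: v starts -69 m/s; Δx = -69·2 + ½·9·2² = -120 m; v ends -51 m/s.
9–11 s: v starts -51 m/s; Δx = -51·2 + ½·-10·2² = -122 m; v ends -71 m/s.
x(11) = 6 + Σ Δx = -452.5 m.

-452.5 m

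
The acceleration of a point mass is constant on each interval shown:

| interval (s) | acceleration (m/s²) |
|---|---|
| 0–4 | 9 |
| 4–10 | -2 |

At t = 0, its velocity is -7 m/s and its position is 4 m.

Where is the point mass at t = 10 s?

186 m

On each constant-a segment, Δv = aΔt and Δx = v₀Δt + ½aΔt²; chain segment to segment.
0–4 s: v starts -7 m/s; Δx = -7·4 + ½·9·4² = 44 m; v ends 29 m/s.
4–10 s: v starts 29 m/s; Δx = 29·6 + ½·-2·6² = 138 m; v ends 17 m/s.
x(10) = 4 + Σ Δx = 186 m.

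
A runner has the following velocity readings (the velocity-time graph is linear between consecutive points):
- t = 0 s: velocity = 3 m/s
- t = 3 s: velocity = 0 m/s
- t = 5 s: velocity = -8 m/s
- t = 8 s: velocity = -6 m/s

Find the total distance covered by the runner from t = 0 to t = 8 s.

Distance (not displacement) is the total path length: add the absolute areas under v-t.
0–3 s: |½(3 + 0)(3)| = 4.5 m
3–5 s: |½(0 + -8)(2)| = 8 m
5–8 s: |½(-8 + -6)(3)| = 21 m
Total distance = 33.5 m

33.5 m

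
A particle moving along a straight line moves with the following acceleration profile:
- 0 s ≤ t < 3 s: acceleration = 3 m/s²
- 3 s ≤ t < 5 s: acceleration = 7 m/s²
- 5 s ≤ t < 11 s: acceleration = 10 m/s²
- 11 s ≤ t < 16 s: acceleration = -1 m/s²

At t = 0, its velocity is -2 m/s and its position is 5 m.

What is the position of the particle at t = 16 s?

On each constant-a segment, Δv = aΔt and Δx = v₀Δt + ½aΔt²; chain segment to segment.
0–3 s: v starts -2 m/s; Δx = -2·3 + ½·3·3² = 7.5 m; v ends 7 m/s.
3–5 s: v starts 7 m/s; Δx = 7·2 + ½·7·2² = 28 m; v ends 21 m/s.
5–11 s: v starts 21 m/s; Δx = 21·6 + ½·10·6² = 306 m; v ends 81 m/s.
11–16 s: v starts 81 m/s; Δx = 81·5 + ½·-1·5² = 392.5 m; v ends 76 m/s.
x(16) = 5 + Σ Δx = 739 m.

739 m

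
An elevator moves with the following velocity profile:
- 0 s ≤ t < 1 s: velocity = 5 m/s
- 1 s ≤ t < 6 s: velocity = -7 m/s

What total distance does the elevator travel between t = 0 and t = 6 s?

40 m

Total distance travelled is ∫|v| dt — sum the magnitudes of each area piece.
0–1 s: |5| × 1 = 5 m
1–6 s: |-7| × 5 = 35 m
Total distance = 40 m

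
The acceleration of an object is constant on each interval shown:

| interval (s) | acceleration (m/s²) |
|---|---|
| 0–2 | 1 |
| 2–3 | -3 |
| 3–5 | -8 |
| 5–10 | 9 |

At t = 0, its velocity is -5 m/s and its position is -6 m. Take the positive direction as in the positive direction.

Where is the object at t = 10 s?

-44 m

On each constant-a segment, Δv = aΔt and Δx = v₀Δt + ½aΔt²; chain segment to segment.
0–2 s: v starts -5 m/s; Δx = -5·2 + ½·1·2² = -8 m; v ends -3 m/s.
2–3 s: v starts -3 m/s; Δx = -3·1 + ½·-3·1² = -4.5 m; v ends -6 m/s.
3–5 s: v starts -6 m/s; Δx = -6·2 + ½·-8·2² = -28 m; v ends -22 m/s.
5–10 s: v starts -22 m/s; Δx = -22·5 + ½·9·5² = 2.5 m; v ends 23 m/s.
x(10) = -6 + Σ Δx = -44 m.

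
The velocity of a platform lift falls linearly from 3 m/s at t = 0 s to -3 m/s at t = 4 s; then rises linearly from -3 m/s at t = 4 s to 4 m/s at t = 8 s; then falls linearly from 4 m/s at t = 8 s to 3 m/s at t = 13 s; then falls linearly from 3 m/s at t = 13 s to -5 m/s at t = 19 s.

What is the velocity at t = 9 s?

3.8 m/s

On 8–13 s the graph is linear from 4 to 3 m/s: v(9) = 4 + (3 − 4)·(9 − 8)/(13 − 8) = 3.8 m/s.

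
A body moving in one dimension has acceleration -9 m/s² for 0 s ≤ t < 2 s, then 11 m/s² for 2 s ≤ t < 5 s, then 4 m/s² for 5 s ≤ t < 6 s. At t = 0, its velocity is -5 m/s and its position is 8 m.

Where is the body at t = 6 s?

-27.5 m

On each constant-a segment, Δv = aΔt and Δx = v₀Δt + ½aΔt²; chain segment to segment.
0–2 s: v starts -5 m/s; Δx = -5·2 + ½·-9·2² = -28 m; v ends -23 m/s.
2–5 s: v starts -23 m/s; Δx = -23·3 + ½·11·3² = -19.5 m; v ends 10 m/s.
5–6 s: v starts 10 m/s; Δx = 10·1 + ½·4·1² = 12 m; v ends 14 m/s.
x(6) = 8 + Σ Δx = -27.5 m.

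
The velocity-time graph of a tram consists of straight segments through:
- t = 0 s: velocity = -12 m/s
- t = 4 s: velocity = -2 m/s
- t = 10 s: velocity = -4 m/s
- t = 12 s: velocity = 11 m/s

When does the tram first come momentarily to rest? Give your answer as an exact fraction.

v changes sign on 10–12 s (from -4 to 11); the graph is linear there, so v = 0 at t = 10 + (4)·(12 − 10)/(11 − -4) = 158/15 s.

t = 158/15 s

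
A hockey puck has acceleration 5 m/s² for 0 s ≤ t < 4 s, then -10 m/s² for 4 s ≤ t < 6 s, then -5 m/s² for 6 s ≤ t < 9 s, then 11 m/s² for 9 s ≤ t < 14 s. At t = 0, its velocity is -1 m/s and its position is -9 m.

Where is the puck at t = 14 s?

On each constant-a segment, Δv = aΔt and Δx = v₀Δt + ½aΔt²; chain segment to segment.
0–4 s: v starts -1 m/s; Δx = -1·4 + ½·5·4² = 36 m; v ends 19 m/s.
4–6 s: v starts 19 m/s; Δx = 19·2 + ½·-10·2² = 18 m; v ends -1 m/s.
6–9 s: v starts -1 m/s; Δx = -1·3 + ½·-5·3² = -25.5 m; v ends -16 m/s.
9–14 s: v starts -16 m/s; Δx = -16·5 + ½·11·5² = 57.5 m; v ends 39 m/s.
x(14) = -9 + Σ Δx = 77 m.

77 m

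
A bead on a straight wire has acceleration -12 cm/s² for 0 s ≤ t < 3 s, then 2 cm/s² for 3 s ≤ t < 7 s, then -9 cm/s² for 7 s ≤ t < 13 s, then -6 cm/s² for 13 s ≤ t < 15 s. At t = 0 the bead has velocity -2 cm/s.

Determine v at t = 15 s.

-96 cm/s

Δv equals the area under the a-t graph; then v = v₀ + Δv.
0–3 s: -12 × 3 = -36 cm/s
3–7 s: 2 × 4 = 8 cm/s
7–13 s: -9 × 6 = -54 cm/s
13–15 s: -6 × 2 = -12 cm/s
Δv = -94 cm/s, so v(15) = -2 + (-94) = -96 cm/s.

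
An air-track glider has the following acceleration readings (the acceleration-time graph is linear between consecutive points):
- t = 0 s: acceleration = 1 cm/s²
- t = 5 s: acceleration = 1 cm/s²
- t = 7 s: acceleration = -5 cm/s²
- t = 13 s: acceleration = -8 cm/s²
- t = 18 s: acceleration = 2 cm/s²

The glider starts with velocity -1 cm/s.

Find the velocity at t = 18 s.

-54 cm/s

Δv equals the area under the a-t graph; then v = v₀ + Δv.
0–5 s: 1 × 5 = 5 cm/s
5–7 s: ½(1 + -5)(2) = -4 cm/s
7–13 s: ½(-5 + -8)(6) = -39 cm/s
13–18 s: ½(-8 + 2)(5) = -15 cm/s
Δv = -53 cm/s, so v(18) = -1 + (-53) = -54 cm/s.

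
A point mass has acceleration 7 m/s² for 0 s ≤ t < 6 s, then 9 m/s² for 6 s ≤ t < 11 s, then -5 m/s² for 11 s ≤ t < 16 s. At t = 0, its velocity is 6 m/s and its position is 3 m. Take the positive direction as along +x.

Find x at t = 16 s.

920 m

On each constant-a segment, Δv = aΔt and Δx = v₀Δt + ½aΔt²; chain segment to segment.
0–6 s: v starts 6 m/s; Δx = 6·6 + ½·7·6² = 162 m; v ends 48 m/s.
6–11 s: v starts 48 m/s; Δx = 48·5 + ½·9·5² = 352.5 m; v ends 93 m/s.
11–16 s: v starts 93 m/s; Δx = 93·5 + ½·-5·5² = 402.5 m; v ends 68 m/s.
x(16) = 3 + Σ Δx = 920 m.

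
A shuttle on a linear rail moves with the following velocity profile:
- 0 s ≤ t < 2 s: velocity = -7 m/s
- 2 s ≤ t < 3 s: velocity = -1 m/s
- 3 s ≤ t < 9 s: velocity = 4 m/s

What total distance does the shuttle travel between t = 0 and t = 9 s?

39 m

Distance (not displacement) is the total path length: add the absolute areas under v-t.
0–2 s: |-7| × 2 = 14 m
2–3 s: |-1| × 1 = 1 m
3–9 s: |4| × 6 = 24 m
Total distance = 39 m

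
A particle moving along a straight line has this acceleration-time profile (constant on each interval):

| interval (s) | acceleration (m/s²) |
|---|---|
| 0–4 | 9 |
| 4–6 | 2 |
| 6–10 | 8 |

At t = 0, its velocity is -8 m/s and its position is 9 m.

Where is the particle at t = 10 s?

301 m

On each constant-a segment, Δv = aΔt and Δx = v₀Δt + ½aΔt²; chain segment to segment.
0–4 s: v starts -8 m/s; Δx = -8·4 + ½·9·4² = 40 m; v ends 28 m/s.
4–6 s: v starts 28 m/s; Δx = 28·2 + ½·2·2² = 60 m; v ends 32 m/s.
6–10 s: v starts 32 m/s; Δx = 32·4 + ½·8·4² = 192 m; v ends 64 m/s.
x(10) = 9 + Σ Δx = 301 m.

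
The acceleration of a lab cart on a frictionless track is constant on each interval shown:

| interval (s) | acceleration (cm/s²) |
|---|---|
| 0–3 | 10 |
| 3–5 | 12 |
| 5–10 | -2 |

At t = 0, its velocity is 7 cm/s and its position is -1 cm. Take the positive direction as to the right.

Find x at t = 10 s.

443 cm

On each constant-a segment, Δv = aΔt and Δx = v₀Δt + ½aΔt²; chain segment to segment.
0–3 s: v starts 7 cm/s; Δx = 7·3 + ½·10·3² = 66 cm; v ends 37 cm/s.
3–5 s: v starts 37 cm/s; Δx = 37·2 + ½·12·2² = 98 cm; v ends 61 cm/s.
5–10 s: v starts 61 cm/s; Δx = 61·5 + ½·-2·5² = 280 cm; v ends 51 cm/s.
x(10) = -1 + Σ Δx = 443 cm.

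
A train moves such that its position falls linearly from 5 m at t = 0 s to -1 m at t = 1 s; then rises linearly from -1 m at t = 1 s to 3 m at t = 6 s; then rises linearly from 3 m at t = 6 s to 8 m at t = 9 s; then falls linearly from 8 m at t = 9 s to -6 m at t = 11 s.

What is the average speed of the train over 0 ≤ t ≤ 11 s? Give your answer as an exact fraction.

Average speed = (total path length)/(elapsed time); on a piecewise-linear x-t graph the path length is Σ|Δx|.
0–1 s: |Δx| = |-1 − 5| = 6 m
1–6 s: |Δx| = |3 − -1| = 4 m
6–9 s: |Δx| = |8 − 3| = 5 m
9–11 s: |Δx| = |-6 − 8| = 14 m
Total path = 29 m; average speed = 29/11 = 29/11 m/s.

29/11 m/s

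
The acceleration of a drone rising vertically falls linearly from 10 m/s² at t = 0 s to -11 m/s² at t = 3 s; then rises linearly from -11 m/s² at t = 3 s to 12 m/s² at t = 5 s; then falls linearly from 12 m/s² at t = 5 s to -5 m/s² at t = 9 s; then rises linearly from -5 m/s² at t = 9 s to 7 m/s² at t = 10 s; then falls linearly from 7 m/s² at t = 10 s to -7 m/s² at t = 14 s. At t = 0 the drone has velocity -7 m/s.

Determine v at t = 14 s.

7.5 m/s

Δv equals the area under the a-t graph; then v = v₀ + Δv.
0–3 s: ½(10 + -11)(3) = -1.5 m/s
3–5 s: ½(-11 + 12)(2) = 1 m/s
5–9 s: ½(12 + -5)(4) = 14 m/s
9–10 s: ½(-5 + 7)(1) = 1 m/s
10–14 s: ½(7 + -7)(4) = 0 m/s
Δv = 14.5 m/s, so v(14) = -7 + (14.5) = 7.5 m/s.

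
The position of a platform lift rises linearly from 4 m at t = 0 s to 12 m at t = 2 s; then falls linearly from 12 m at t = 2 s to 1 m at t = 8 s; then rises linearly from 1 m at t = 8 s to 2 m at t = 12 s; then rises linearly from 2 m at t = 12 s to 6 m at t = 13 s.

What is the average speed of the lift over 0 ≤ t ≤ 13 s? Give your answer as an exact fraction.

Average speed = (total path length)/(elapsed time); on a piecewise-linear x-t graph the path length is Σ|Δx|.
0–2 s: |Δx| = |12 − 4| = 8 m
2–8 s: |Δx| = |1 − 12| = 11 m
8–12 s: |Δx| = |2 − 1| = 1 m
12–13 s: |Δx| = |6 − 2| = 4 m
Total path = 24 m; average speed = 24/13 = 24/13 m/s.

24/13 m/s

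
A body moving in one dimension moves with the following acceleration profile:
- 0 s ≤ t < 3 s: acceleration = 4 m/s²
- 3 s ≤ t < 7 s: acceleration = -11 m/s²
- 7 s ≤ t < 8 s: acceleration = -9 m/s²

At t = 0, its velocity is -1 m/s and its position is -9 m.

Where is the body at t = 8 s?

On each constant-a segment, Δv = aΔt and Δx = v₀Δt + ½aΔt²; chain segment to segment.
0–3 s: v starts -1 m/s; Δx = -1·3 + ½·4·3² = 15 m; v ends 11 m/s.
3–7 s: v starts 11 m/s; Δx = 11·4 + ½·-11·4² = -44 m; v ends -33 m/s.
7–8 s: v starts -33 m/s; Δx = -33·1 + ½·-9·1² = -37.5 m; v ends -42 m/s.
x(8) = -9 + Σ Δx = -75.5 m.

-75.5 m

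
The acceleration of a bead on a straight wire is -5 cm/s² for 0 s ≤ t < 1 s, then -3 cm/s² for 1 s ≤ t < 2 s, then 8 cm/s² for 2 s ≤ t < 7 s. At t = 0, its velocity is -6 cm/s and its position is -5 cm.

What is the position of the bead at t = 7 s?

On each constant-a segment, Δv = aΔt and Δx = v₀Δt + ½aΔt²; chain segment to segment.
0–1 s: v starts -6 cm/s; Δx = -6·1 + ½·-5·1² = -8.5 cm; v ends -11 cm/s.
1–2 s: v starts -11 cm/s; Δx = -11·1 + ½·-3·1² = -12.5 cm; v ends -14 cm/s.
2–7 s: v starts -14 cm/s; Δx = -14·5 + ½·8·5² = 30 cm; v ends 26 cm/s.
x(7) = -5 + Σ Δx = 4 cm.

4 cm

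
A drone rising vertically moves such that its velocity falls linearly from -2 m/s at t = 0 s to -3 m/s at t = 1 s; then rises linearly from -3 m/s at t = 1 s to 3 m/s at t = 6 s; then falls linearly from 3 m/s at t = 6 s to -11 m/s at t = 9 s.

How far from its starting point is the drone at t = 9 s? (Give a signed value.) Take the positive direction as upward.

-14.5 m

Net displacement equals the area under the velocity-time graph (areas below the axis count negative).
0–1 s: ½(-2 + -3)(1) = -2.5 m
1–6 s: ½(-3 + 3)(5) = 0 m
6–9 s: ½(3 + -11)(3) = -12 m
Net displacement = -14.5 m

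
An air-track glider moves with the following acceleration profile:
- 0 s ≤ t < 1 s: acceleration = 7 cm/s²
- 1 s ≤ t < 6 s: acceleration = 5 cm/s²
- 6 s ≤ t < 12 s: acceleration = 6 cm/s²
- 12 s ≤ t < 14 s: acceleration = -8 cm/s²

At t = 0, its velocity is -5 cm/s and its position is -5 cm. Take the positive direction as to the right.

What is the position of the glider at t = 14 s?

446 cm

On each constant-a segment, Δv = aΔt and Δx = v₀Δt + ½aΔt²; chain segment to segment.
0–1 s: v starts -5 cm/s; Δx = -5·1 + ½·7·1² = -1.5 cm; v ends 2 cm/s.
1–6 s: v starts 2 cm/s; Δx = 2·5 + ½·5·5² = 72.5 cm; v ends 27 cm/s.
6–12 s: v starts 27 cm/s; Δx = 27·6 + ½·6·6² = 270 cm; v ends 63 cm/s.
12–14 s: v starts 63 cm/s; Δx = 63·2 + ½·-8·2² = 110 cm; v ends 47 cm/s.
x(14) = -5 + Σ Δx = 446 cm.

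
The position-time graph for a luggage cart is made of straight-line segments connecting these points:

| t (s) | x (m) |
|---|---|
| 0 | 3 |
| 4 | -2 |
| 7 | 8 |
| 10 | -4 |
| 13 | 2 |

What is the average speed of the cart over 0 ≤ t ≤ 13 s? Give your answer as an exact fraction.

33/13 m/s

Average speed = (total path length)/(elapsed time); on a piecewise-linear x-t graph the path length is Σ|Δx|.
0–4 s: |Δx| = |-2 − 3| = 5 m
4–7 s: |Δx| = |8 − -2| = 10 m
7–10 s: |Δx| = |-4 − 8| = 12 m
10–13 s: |Δx| = |2 − -4| = 6 m
Total path = 33 m; average speed = 33/13 = 33/13 m/s.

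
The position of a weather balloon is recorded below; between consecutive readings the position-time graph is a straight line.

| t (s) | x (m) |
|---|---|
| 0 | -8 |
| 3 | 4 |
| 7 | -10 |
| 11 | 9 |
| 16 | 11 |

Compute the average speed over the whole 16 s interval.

2.9375 m/s

Average speed = (total path length)/(elapsed time); on a piecewise-linear x-t graph the path length is Σ|Δx|.
0–3 s: |Δx| = |4 − -8| = 12 m
3–7 s: |Δx| = |-10 − 4| = 14 m
7–11 s: |Δx| = |9 − -10| = 19 m
11–16 s: |Δx| = |11 − 9| = 2 m
Total path = 47 m; average speed = 47/16 = 2.9375 m/s.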